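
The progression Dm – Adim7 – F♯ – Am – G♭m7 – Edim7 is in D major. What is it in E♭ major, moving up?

Ebm Bbdim7 G Bbm Abbm7 Fdim7

D major up to E♭ major is a minor second; each chord root moves by that interval while the quality stays the same.
Dm: root D up a minor second → Eb, giving Ebm.
Adim7: root A up a minor second → Bb, giving Bbdim7.
F♯: root F♯ up a minor second → G, giving G.
Am: root A up a minor second → Bb, giving Bbm.
G♭m7: root G♭ up a minor second → Abb, giving Abbm7.
Edim7: root E up a minor second → F, giving Fdim7.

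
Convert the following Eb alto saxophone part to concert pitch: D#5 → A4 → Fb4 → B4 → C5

F#4 C4 Abb3 D4 Eb4

Written C4 on the Eb alto saxophone sounds as Eb3, a major sixth lower; apply that shift to every note.
D#5 gives F#4
A4 gives C4
Fb4 gives Abb3
B4 gives D4
C5 gives Eb4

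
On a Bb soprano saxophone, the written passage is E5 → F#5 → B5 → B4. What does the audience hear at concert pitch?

D5 E5 A5 A4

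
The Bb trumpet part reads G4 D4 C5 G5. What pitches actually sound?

F4 C4 Bb4 F5

The Bb trumpet sounds a major second below written, so transpose each written note down a major second.
G4 → F4
D4 → C4
C5 → Bb4
G5 → F5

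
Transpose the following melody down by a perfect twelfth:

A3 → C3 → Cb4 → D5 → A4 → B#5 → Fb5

A3 down a perfect twelfth is D2.
C3 down a perfect twelfth is F1.
Cb4 down a perfect twelfth is Fb2.
D5 down a perfect twelfth is G3.
A4 down a perfect twelfth is D3.
B#5: a twelfth down reaches E, and 19 semitones makes it E#4.
Fb5: a twelfth down reaches B, and 19 semitones makes it Bbb3.

D2 F1 Fb2 G3 D3 E#4 Bbb3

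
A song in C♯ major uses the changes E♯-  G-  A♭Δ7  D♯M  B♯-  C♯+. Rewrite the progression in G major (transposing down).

B- Db- EbbΔ7 AM F#- G+

C♯ major down to G major is an augmented fourth; each chord root moves by that interval while the quality stays the same.
E♯-: root E♯ down an augmented fourth → B, giving B-.
G-: root G down an augmented fourth → Db, giving Db-.
A♭Δ7: root A♭ down an augmented fourth → Ebb, giving EbbΔ7.
D♯M: root D♯ down an augmented fourth → A, giving AM.
B♯-: root B♯ down an augmented fourth → F#, giving F#-.
C♯+: root C♯ down an augmented fourth → G, giving G+.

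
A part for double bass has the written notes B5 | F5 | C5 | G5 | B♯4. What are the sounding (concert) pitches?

Written C4 on the double bass sounds as C3, a perfect octave lower; apply that shift to every note.
B5 -> B4
F5 -> F4
C5 -> C4
G5 -> G4
B#4 -> B#3

B4 F4 C4 G4 B#3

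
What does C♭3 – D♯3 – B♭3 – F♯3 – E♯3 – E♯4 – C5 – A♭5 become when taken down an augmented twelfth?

Fbb1 G1 Ebb2 Bb1 A1 A2 Fb3 Dbb4

Cb3 down an augmented twelfth is Fbb1.
D#3 down an augmented twelfth is G1.
Bb3 down an augmented twelfth is Ebb2.
F#3: a twelfth down reaches B, and 20 semitones makes it Bb1.
An augmented twelfth down from E#3 gives A1.
E#4 down an augmented twelfth is A2.
An augmented twelfth down from C5 gives Fb3.
An augmented twelfth down from Ab5 gives Dbb4.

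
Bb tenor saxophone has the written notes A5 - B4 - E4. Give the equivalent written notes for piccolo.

G3 A2 D2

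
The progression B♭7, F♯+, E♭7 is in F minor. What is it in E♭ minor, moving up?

Ab7 E+ Db7

F minor up to E♭ minor is a minor seventh; each chord root moves by that interval while the quality stays the same.
B♭7: root B♭ up a minor seventh → Ab, giving Ab7.
F♯+: root F♯ up a minor seventh → E, giving E+.
E♭7: root E♭ up a minor seventh → Db, giving Db7.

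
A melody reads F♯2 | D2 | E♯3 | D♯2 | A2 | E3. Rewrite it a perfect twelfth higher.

C#4 A3 B#4 A#3 E4 B4

F#2 to C#4
D2 to A3
E#3 to B#4
D#2 to A#3
A2 to E4
E3 to B4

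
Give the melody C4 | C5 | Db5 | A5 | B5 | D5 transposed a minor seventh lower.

D3 D4 Eb4 B4 C#5 E4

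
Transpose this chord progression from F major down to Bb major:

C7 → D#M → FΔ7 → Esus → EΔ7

F7 G#M BbΔ7 Asus AΔ7

F major down to Bb major is a perfect fifth; each chord root moves by that interval while the quality stays the same.
C7: root C down a perfect fifth → F, giving F7.
D#M: root D# down a perfect fifth → G#, giving G#M.
FΔ7: root F down a perfect fifth → Bb, giving BbΔ7.
Esus: root E down a perfect fifth → A, giving Asus.
EΔ7: root E down a perfect fifth → A, giving AΔ7.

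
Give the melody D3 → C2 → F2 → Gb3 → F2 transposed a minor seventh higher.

C4 Bb2 Eb3 Fb4 Eb3

D3 becomes C4
C2 becomes Bb2
F2 becomes Eb3
Gb3 becomes Fb4
F2 becomes Eb3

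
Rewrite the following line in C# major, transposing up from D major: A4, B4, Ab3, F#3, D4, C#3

From D up to C# is a major seventh; apply that to each pitch.
A4 becomes G#5
B4 becomes A#5
Ab3 becomes G4
F#3 becomes E#4
D4 becomes C#5
C#3 becomes B#3

G#5 A#5 G4 E#4 C#5 B#3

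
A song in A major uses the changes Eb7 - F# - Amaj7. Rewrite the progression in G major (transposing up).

A major up to G major is a minor seventh; each chord root moves by that interval while the quality stays the same.
Eb7: root Eb up a minor seventh → Db, giving Db7.
F#: root F# up a minor seventh → E, giving E.
Amaj7: root A up a minor seventh → G, giving Gmaj7.

Db7 E Gmaj7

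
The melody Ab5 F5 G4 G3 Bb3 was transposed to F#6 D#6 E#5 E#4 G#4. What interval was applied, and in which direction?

up an augmented sixth

From Ab5 to F#6 is 6 letter names — a sixth of some quality.
Ab5 to F#6 is 10 semitones, which makes it an augmented sixth; the second version is higher, so the direction is up.
Checking another pair — Bb3 → G#4 — gives the same interval.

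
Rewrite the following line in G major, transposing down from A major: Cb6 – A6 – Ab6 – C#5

From A down to G is a major second; apply that to each pitch.
Cb6 gives Bbb5
A6 gives G6
Ab6 gives Gb6
C#5 gives B4

Bbb5 G6 Gb6 B4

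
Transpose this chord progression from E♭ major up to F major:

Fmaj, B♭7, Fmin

Gmaj C7 Gmin

E♭ major up to F major is a major second; each chord root moves by that interval while the quality stays the same.
Fmaj: root F up a major second → G, giving Gmaj.
B♭7: root B♭ up a major second → C, giving C7.
Fmin: root F up a major second → G, giving Gmin.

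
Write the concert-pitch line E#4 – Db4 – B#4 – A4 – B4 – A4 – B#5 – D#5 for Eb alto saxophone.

Written C4 sounds as Eb3 on the Eb alto saxophone, so concert pitches are written a major sixth up.
E#4 becomes C##5
Db4 becomes Bb4
B#4 becomes G##5
A4 becomes F#5
B4 becomes G#5
A4 becomes F#5
B#5 becomes G##6
D#5 becomes B#5

C##5 Bb4 G##5 F#5 G#5 F#5 G##6 B#5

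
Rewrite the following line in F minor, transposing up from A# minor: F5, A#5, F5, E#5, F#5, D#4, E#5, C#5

A# minor to F minor up is a diminished sixth, so every note moves up by that interval.
F5 becomes Dbb6
A#5 becomes F6
F5 becomes Dbb6
E#5 becomes C6
F#5 becomes Db6
D#4 becomes Bb4
E#5 becomes C6
C#5 becomes Ab5

Dbb6 F6 Dbb6 C6 Db6 Bb4 C6 Ab5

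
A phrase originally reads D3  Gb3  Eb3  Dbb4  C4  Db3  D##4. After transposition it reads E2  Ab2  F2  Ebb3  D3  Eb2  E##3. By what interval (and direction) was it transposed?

down a minor seventh

Take the first pair: D3 → E2. D to E spans 7 letter names, so the interval is some kind of seventh.
E2 to D3 is 10 semitones, which makes it a minor seventh; the second version is lower, so the direction is down.
Checking another pair — D##4 → E##3 — gives the same interval.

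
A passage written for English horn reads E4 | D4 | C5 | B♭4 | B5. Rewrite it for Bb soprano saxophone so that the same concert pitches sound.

B3 A3 G4 F4 F#5

First find concert pitch: the English horn sounds a perfect fifth below written, so E4 D4 C5 B♭4 B5 sounds A3 G3 F4 Eb4 E5.
Then write for Bb soprano saxophone: it sounds a major second below written, so the part must be a major second above concert.
A3 → B3
G3 → A3
F4 → G4
Eb4 → F4
E5 → F#5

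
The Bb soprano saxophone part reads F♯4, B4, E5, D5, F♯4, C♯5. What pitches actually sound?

Written C4 on the Bb soprano saxophone sounds as Bb3, a major second lower; apply that shift to every note.
F#4 → E4
B4 → A4
E5 → D5
D5 → C5
F#4 → E4
C#5 → B4

E4 A4 D5 C5 E4 B4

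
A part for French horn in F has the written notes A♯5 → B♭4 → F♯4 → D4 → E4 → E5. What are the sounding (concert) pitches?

D#5 Eb4 B3 G3 A3 A4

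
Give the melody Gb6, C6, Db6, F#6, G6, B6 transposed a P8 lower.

Gb5 C5 Db5 F#5 G5 B5

Gb6 becomes Gb5
C6 becomes C5
Db6 becomes Db5
F#6 becomes F#5
G6 becomes G5
B6 becomes B5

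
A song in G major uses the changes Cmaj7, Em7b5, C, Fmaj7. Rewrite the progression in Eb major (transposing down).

Abmaj7 Cm7b5 Ab Dbmaj7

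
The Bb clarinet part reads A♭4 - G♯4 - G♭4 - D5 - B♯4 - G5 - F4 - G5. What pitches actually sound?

The Bb clarinet sounds a major second below written, so transpose each written note down a major second.
Ab4 gives Gb4
G#4 gives F#4
Gb4 gives Fb4
D5 gives C5
B#4 gives A#4
G5 gives F5
F4 gives Eb4
G5 gives F5

Gb4 F#4 Fb4 C5 A#4 F5 Eb4 F5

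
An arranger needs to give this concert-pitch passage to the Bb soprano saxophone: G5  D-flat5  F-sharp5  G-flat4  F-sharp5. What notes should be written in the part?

A5 Eb5 G#5 Ab4 G#5

The Bb soprano saxophone sounds a major second below written, so the written part must be a major second above concert — transpose each note up.
G5 becomes A5
Db5 becomes Eb5
F#5 becomes G#5
Gb4 becomes Ab4
F#5 becomes G#5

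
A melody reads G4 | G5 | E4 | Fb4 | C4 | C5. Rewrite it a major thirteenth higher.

G4 gives E6
G5 gives E7
E4 gives C#6
Fb4 gives Db6
C4 gives A5
C5 gives A6

E6 E7 C#6 Db6 A5 A6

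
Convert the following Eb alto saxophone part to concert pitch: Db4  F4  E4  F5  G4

Fb3 Ab3 G3 Ab4 Bb3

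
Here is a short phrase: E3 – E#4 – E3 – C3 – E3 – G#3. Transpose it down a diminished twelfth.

A#1 A##2 A#1 F#1 A#1 C##2

E3 down a diminished twelfth is A#1.
A diminished twelfth down from E#4 gives A##2.
E3 down a diminished twelfth is A#1.
A diminished twelfth down from C3 gives F#1.
E3: a twelfth down reaches A, and 18 semitones makes it A#1.
G#3 down a diminished twelfth is C##2.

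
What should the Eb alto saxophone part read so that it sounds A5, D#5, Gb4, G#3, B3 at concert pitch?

F#6 B#5 Eb5 E#4 G#4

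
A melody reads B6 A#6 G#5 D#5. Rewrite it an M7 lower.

C6 B5 A4 E4

A major seventh down from B6 gives C6.
A major seventh down from A#6 gives B5.
A major seventh down from G#5 gives A4.
D#5 down a major seventh is E4.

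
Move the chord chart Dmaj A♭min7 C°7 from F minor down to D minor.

Bmaj Fmin7 A°7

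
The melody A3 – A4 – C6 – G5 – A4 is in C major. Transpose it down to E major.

C#3 C#4 E5 B4 C#4

C major to E major down is a minor sixth, so every note moves down by that interval.
A3 becomes C#3
A4 becomes C#4
C6 becomes E5
G5 becomes B4
A4 becomes C#4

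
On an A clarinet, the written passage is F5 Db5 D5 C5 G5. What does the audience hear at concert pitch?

D5 Bb4 B4 A4 E5

The A clarinet sounds a minor third below written, so transpose each written note down a minor third.
F5 → D5
Db5 → Bb4
D5 → B4
C5 → A4
G5 → E5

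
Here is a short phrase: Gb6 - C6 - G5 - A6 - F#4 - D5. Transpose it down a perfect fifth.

Cb6 F5 C5 D6 B3 G4

Gb6 -> Cb6
C6 -> F5
G5 -> C5
A6 -> D6
F#4 -> B3
D5 -> G4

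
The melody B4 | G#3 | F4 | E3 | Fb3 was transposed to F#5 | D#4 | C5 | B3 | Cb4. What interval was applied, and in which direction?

up a perfect fifth

From B4 to F#5 is 5 letter names — a fifth of some quality.
B4 to F#5 is 7 semitones, which makes it a perfect fifth; the second version is higher, so the direction is up.
Checking another pair — Fb3 → Cb4 — gives the same interval.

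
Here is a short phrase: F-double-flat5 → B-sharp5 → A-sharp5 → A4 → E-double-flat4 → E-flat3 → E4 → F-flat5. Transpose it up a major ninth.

Gbb6 C##7 B#6 B5 Fb5 F4 F#5 Gb6

Fbb5 gives Gbb6
B#5 gives C##7
A#5 gives B#6
A4 gives B5
Ebb4 gives Fb5
Eb3 gives F4
E4 gives F#5
Fb5 gives Gb6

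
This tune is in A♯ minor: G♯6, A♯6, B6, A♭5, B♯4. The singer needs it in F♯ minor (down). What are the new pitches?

E6 F#6 G6 Fb5 G#4

From A♯ down to F♯ is a major third; apply that to each pitch.
G#6 to E6
A#6 to F#6
B6 to G6
Ab5 to Fb5
B#4 to G#4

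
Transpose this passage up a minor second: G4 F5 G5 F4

Ab4 Gb5 Ab5 Gb4

G4 -> Ab4
F5 -> Gb5
G5 -> Ab5
F4 -> Gb4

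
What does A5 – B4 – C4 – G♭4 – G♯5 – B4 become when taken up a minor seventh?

G6 A5 Bb4 Fb5 F#6 A5

A5 gives G6
B4 gives A5
C4 gives Bb4
Gb4 gives Fb5
G#5 gives F#6
B4 gives A5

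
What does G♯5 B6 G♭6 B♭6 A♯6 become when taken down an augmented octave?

G4 Bb5 Gbb5 Bbb5 A5

An augmented octave down from G#5 gives G4.
B6 down an augmented octave is Bb5.
Gb6 down an augmented octave is Gbb5.
Bb6: an octave down reaches B, and 13 semitones makes it Bbb5.
A#6 down an augmented octave is A5.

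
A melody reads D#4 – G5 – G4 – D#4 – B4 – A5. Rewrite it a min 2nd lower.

C##4 F#5 F#4 C##4 A#4 G#5

D#4 to C##4
G5 to F#5
G4 to F#4
D#4 to C##4
B4 to A#4
A5 to G#5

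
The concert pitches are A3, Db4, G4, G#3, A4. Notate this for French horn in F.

Written C4 sounds as F3 on the French horn in F, so concert pitches are written a perfect fifth up.
A3 -> E4
Db4 -> Ab4
G4 -> D5
G#3 -> D#4
A4 -> E5

E4 Ab4 D5 D#4 E5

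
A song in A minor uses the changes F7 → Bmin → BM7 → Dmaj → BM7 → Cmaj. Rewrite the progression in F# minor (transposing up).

A minor up to F# minor is a major sixth; each chord root moves by that interval while the quality stays the same.
F7: root F up a major sixth → D, giving D7.
Bmin: root B up a major sixth → G#, giving G#min.
BM7: root B up a major sixth → G#, giving G#M7.
Dmaj: root D up a major sixth → B, giving Bmaj.
BM7: root B up a major sixth → G#, giving G#M7.
Cmaj: root C up a major sixth → A, giving Amaj.

D7 G#min G#M7 Bmaj G#M7 Amaj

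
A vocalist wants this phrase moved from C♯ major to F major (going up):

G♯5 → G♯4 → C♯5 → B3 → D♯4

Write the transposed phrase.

C6 C5 F5 Eb4 G4

From C♯ up to F is a diminished fourth; apply that to each pitch.
G#5 -> C6
G#4 -> C5
C#5 -> F5
B3 -> Eb4
D#4 -> G4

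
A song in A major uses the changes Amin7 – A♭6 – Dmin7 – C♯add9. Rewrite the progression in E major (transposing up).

A major up to E major is a perfect fifth; each chord root moves by that interval while the quality stays the same.
Amin7: root A up a perfect fifth → E, giving Emin7.
A♭6: root A♭ up a perfect fifth → Eb, giving Eb6.
Dmin7: root D up a perfect fifth → A, giving Amin7.
C♯add9: root C♯ up a perfect fifth → G#, giving G#add9.

Emin7 Eb6 Amin7 G#add9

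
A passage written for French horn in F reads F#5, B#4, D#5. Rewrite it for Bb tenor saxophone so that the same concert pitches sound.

C#6 F##5 A#5

First find concert pitch: the French horn in F sounds a perfect fifth below written, so F#5 B#4 D#5 sounds B4 E#4 G#4.
Then write for Bb tenor saxophone: it sounds a major ninth below written, so the part must be a major ninth above concert.
B4 → C#6
E#4 → F##5
G#4 → A#5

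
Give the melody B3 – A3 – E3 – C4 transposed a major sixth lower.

B3 to D3
A3 to C3
E3 to G2
C4 to Eb3

D3 C3 G2 Eb3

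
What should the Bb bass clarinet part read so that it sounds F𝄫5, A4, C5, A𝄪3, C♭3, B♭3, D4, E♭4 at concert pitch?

Gbb6 B5 D6 B##4 Db4 C5 E5 F5

Written C4 sounds as Bb2 on the Bb bass clarinet, so concert pitches are written a major ninth up.
Fbb5 becomes Gbb6
A4 becomes B5
C5 becomes D6
A##3 becomes B##4
Cb3 becomes Db4
Bb3 becomes C5
D4 becomes E5
Eb4 becomes F5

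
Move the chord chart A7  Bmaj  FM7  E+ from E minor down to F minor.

Bb7 Cmaj GbM7 F+

E minor down to F minor is a major seventh; each chord root moves by that interval while the quality stays the same.
A7: root A down a major seventh → Bb, giving Bb7.
Bmaj: root B down a major seventh → C, giving Cmaj.
FM7: root F down a major seventh → Gb, giving GbM7.
E+: root E down a major seventh → F, giving F+.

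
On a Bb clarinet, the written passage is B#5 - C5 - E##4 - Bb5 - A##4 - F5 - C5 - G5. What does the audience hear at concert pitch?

Written C4 on the Bb clarinet sounds as Bb3, a major second lower; apply that shift to every note.
B#5 to A#5
C5 to Bb4
E##4 to D##4
Bb5 to Ab5
A##4 to G##4
F5 to Eb5
C5 to Bb4
G5 to F5

A#5 Bb4 D##4 Ab5 G##4 Eb5 Bb4 F5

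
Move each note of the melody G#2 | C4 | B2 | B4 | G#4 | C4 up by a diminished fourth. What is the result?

C3 Fb4 Eb3 Eb5 C5 Fb4

A diminished fourth up from G#2 gives C3.
C4: a fourth up reaches F, and 4 semitones makes it Fb4.
A diminished fourth up from B2 gives Eb3.
B4 up a diminished fourth is Eb5.
G#4: a fourth up reaches C, and 4 semitones makes it C5.
A diminished fourth up from C4 gives Fb4.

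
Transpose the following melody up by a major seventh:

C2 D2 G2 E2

B2 C#3 F#3 D#3

C2 -> B2
D2 -> C#3
G2 -> F#3
E2 -> D#3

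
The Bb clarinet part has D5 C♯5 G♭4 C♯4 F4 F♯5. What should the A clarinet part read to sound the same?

First find concert pitch: the Bb clarinet sounds a major second below written, so D5 C♯5 G♭4 C♯4 F4 F♯5 sounds C5 B4 Fb4 B3 Eb4 E5.
Then write for A clarinet: it sounds a minor third below written, so the part must be a minor third above concert.
C5 → Eb5
B4 → D5
Fb4 → Abb4
B3 → D4
Eb4 → Gb4
E5 → G5

Eb5 D5 Abb4 D4 Gb4 G5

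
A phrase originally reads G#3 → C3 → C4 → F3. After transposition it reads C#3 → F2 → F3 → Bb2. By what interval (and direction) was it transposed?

down a perfect fifth

From G#3 to C#3 is 5 letter names — a fifth of some quality.
C#3 to G#3 is 7 semitones, which makes it a perfect fifth; the second version is lower, so the direction is down.
Checking another pair — F3 → Bb2 — gives the same interval.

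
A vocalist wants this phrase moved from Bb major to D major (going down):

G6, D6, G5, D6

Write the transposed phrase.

B5 F#5 B4 F#5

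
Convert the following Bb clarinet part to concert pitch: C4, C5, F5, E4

Bb3 Bb4 Eb5 D4

Written C4 on the Bb clarinet sounds as Bb3, a major second lower; apply that shift to every note.
C4 gives Bb3
C5 gives Bb4
F5 gives Eb5
E4 gives D4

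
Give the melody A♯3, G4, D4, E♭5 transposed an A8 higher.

A#3: an octave up reaches A, and 13 semitones makes it A##4.
G4: an octave up reaches G, and 13 semitones makes it G#5.
An augmented octave up from D4 gives D#5.
Eb5 up an augmented octave is E6.

A##4 G#5 D#5 E6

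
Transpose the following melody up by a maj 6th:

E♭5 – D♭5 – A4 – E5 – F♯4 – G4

Eb5 → C6
Db5 → Bb5
A4 → F#5
E5 → C#6
F#4 → D#5
G4 → E5

C6 Bb5 F#5 C#6 D#5 E5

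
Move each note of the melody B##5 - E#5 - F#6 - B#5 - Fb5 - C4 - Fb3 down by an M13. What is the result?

B##5 becomes D##4
E#5 becomes G#3
F#6 becomes A4
B#5 becomes D#4
Fb5 becomes Abb3
C4 becomes Eb2
Fb3 becomes Abb1

D##4 G#3 A4 D#4 Abb3 Eb2 Abb1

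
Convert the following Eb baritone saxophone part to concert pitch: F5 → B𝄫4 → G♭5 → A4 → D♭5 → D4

Ab3 Dbb3 Bbb3 C3 Fb3 F2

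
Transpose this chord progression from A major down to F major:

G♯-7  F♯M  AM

E-7 DM FM

A major down to F major is a major third; each chord root moves by that interval while the quality stays the same.
G♯-7: root G♯ down a major third → E, giving E-7.
F♯M: root F♯ down a major third → D, giving DM.
AM: root A down a major third → F, giving FM.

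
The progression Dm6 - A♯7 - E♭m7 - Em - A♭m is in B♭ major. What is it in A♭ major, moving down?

Cm6 G#7 Dbm7 Dm Gbm

B♭ major down to A♭ major is a major second; each chord root moves by that interval while the quality stays the same.
Dm6: root D down a major second → C, giving Cm6.
A♯7: root A♯ down a major second → G#, giving G#7.
E♭m7: root E♭ down a major second → Db, giving Dbm7.
Em: root E down a major second → D, giving Dm.
A♭m: root A♭ down a major second → Gb, giving Gbm.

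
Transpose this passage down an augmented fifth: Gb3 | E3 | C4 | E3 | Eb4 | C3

Gb3 → Cbb3
E3 → Ab2
C4 → Fb3
E3 → Ab2
Eb4 → Abb3
C3 → Fb2

Cbb3 Ab2 Fb3 Ab2 Abb3 Fb2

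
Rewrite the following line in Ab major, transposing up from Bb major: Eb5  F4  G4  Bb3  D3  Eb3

Db6 Eb5 F5 Ab4 C4 Db4

Bb major to Ab major up is a minor seventh, so every note moves up by that interval.
Eb5 → Db6
F4 → Eb5
G4 → F5
Bb3 → Ab4
D3 → C4
Eb3 → Db4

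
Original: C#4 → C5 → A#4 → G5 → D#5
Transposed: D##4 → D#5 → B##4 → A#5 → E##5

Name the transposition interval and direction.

Take the first pair: C#4 → D##4. C to D spans 2 letter names, so the interval is some kind of second.
C#4 to D##4 is 3 semitones, which makes it an augmented second; the second version is higher, so the direction is up.
Checking another pair — D#5 → E##5 — gives the same interval.

up an augmented second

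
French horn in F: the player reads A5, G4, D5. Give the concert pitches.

The French horn in F sounds a perfect fifth below written, so transpose each written note down a perfect fifth.
A5 gives D5
G4 gives C4
D5 gives G4

D5 C4 G4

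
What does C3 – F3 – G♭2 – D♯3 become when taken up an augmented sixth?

A#3 D#4 E3 B##3

C3 up an augmented sixth is A#3.
F3: a sixth up reaches D, and 10 semitones makes it D#4.
Gb2 up an augmented sixth is E3.
An augmented sixth up from D#3 gives B##3.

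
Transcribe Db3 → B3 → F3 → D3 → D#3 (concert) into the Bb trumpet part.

Eb3 C#4 G3 E3 E#3

The Bb trumpet sounds a major second below written, so the written part must be a major second above concert — transpose each note up.
Db3 gives Eb3
B3 gives C#4
F3 gives G3
D3 gives E3
D#3 gives E#3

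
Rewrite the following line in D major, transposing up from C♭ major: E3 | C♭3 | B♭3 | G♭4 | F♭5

F##3 D3 C#4 A4 G5

C♭ major to D major up is an augmented second, so every note moves up by that interval.
E3 → F##3
Cb3 → D3
Bb3 → C#4
Gb4 → A4
Fb5 → G5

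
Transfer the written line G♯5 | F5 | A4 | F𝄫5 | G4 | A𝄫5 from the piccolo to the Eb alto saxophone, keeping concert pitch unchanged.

E#7 D7 F#6 Dbb7 E6 Fb7

First find concert pitch: the piccolo sounds a perfect octave above written, so G♯5 F5 A4 F𝄫5 G4 A𝄫5 sounds G#6 F6 A5 Fbb6 G5 Abb6.
Then write for Eb alto saxophone: it sounds a major sixth below written, so the part must be a major sixth above concert.
G#6 → E#7
F6 → D7
A5 → F#6
Fbb6 → Dbb7
G5 → E6
Abb6 → Fb7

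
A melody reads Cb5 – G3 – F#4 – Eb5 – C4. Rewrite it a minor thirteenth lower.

Cb5 → Eb3
G3 → B1
F#4 → A#2
Eb5 → G3
C4 → E2

Eb3 B1 A#2 G3 E2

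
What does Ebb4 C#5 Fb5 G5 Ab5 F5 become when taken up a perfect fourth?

Ebb4 → Abb4
C#5 → F#5
Fb5 → Bbb5
G5 → C6
Ab5 → Db6
F5 → Bb5

Abb4 F#5 Bbb5 C6 Db6 Bb5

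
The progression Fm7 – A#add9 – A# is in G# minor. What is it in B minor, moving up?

G# minor up to B minor is a minor third; each chord root moves by that interval while the quality stays the same.
Fm7: root F up a minor third → Ab, giving Abm7.
A#add9: root A# up a minor third → C#, giving C#add9.
A#: root A# up a minor third → C#, giving C#.

Abm7 C#add9 C#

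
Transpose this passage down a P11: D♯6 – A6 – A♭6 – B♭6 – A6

A#4 E5 Eb5 F5 E5

A perfect eleventh down from D#6 gives A#4.
A6: an eleventh down reaches E, and 17 semitones makes it E5.
Ab6 down a perfect eleventh is Eb5.
Bb6: an eleventh down reaches F, and 17 semitones makes it F5.
A6 down a perfect eleventh is E5.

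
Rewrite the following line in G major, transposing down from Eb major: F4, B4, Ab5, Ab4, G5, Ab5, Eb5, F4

Eb major to G major down is a minor sixth, so every note moves down by that interval.
F4 to A3
B4 to D#4
Ab5 to C5
Ab4 to C4
G5 to B4
Ab5 to C5
Eb5 to G4
F4 to A3

A3 D#4 C5 C4 B4 C5 G4 A3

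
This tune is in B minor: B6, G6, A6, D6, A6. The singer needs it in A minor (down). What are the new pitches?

From B down to A is a major second; apply that to each pitch.
B6 -> A6
G6 -> F6
A6 -> G6
D6 -> C6
A6 -> G6

A6 F6 G6 C6 G6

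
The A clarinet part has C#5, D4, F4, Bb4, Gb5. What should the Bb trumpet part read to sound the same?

B#4 C#4 E4 A4 F5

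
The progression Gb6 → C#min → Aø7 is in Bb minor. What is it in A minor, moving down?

F6 B#min G#ø7

Bb minor down to A minor is a minor second; each chord root moves by that interval while the quality stays the same.
Gb6: root Gb down a minor second → F, giving F6.
C#min: root C# down a minor second → B#, giving B#min.
Aø7: root A down a minor second → G#, giving G#ø7.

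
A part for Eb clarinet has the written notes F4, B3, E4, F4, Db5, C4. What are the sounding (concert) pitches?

Ab4 D4 G4 Ab4 Fb5 Eb4

The Eb clarinet sounds a minor third above written, so transpose each written note up a minor third.
F4 to Ab4
B3 to D4
E4 to G4
F4 to Ab4
Db5 to Fb5
C4 to Eb4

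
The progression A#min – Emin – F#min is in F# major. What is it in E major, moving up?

G#min Dmin Emin

F# major up to E major is a minor seventh; each chord root moves by that interval while the quality stays the same.
A#min: root A# up a minor seventh → G#, giving G#min.
Emin: root E up a minor seventh → D, giving Dmin.
F#min: root F# up a minor seventh → E, giving Emin.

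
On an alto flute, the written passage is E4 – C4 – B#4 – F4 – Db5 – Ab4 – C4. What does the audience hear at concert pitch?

B3 G3 F##4 C4 Ab4 Eb4 G3

Written C4 on the alto flute sounds as G3, a perfect fourth lower; apply that shift to every note.
E4 → B3
C4 → G3
B#4 → F##4
F4 → C4
Db5 → Ab4
Ab4 → Eb4
C4 → G3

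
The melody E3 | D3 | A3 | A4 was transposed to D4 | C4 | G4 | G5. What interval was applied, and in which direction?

up a minor seventh

From E3 to D4 is 7 letter names — a seventh of some quality.
E3 to D4 is 10 semitones, which makes it a minor seventh; the second version is higher, so the direction is up.
Checking another pair — A4 → G5 — gives the same interval.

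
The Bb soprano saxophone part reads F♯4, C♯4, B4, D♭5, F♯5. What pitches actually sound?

E4 B3 A4 Cb5 E5

The Bb soprano saxophone sounds a major second below written, so transpose each written note down a major second.
F#4 to E4
C#4 to B3
B4 to A4
Db5 to Cb5
F#5 to E5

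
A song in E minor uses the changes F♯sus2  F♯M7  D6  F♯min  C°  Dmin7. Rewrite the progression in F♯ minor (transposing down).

G#sus2 G#M7 E6 G#min D° Emin7

E minor down to F♯ minor is a minor seventh; each chord root moves by that interval while the quality stays the same.
F♯sus2: root F♯ down a minor seventh → G#, giving G#sus2.
F♯M7: root F♯ down a minor seventh → G#, giving G#M7.
D6: root D down a minor seventh → E, giving E6.
F♯min: root F♯ down a minor seventh → G#, giving G#min.
C°: root C down a minor seventh → D, giving D°.
Dmin7: root D down a minor seventh → E, giving Emin7.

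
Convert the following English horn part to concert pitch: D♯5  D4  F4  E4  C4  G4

The English horn sounds a perfect fifth below written, so transpose each written note down a perfect fifth.
D#5 to G#4
D4 to G3
F4 to Bb3
E4 to A3
C4 to F3
G4 to C4

G#4 G3 Bb3 A3 F3 C4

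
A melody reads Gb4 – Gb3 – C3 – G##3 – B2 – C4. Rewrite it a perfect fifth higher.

Gb4 to Db5
Gb3 to Db4
C3 to G3
G##3 to D##4
B2 to F#3
C4 to G4

Db5 Db4 G3 D##4 F#3 G4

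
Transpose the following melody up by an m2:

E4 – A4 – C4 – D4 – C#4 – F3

F4 Bb4 Db4 Eb4 D4 Gb3

E4 to F4
A4 to Bb4
C4 to Db4
D4 to Eb4
C#4 to D4
F3 to Gb3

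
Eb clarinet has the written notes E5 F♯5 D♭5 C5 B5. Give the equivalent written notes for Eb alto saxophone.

E6 F#6 Db6 C6 B6

First find concert pitch: the Eb clarinet sounds a minor third above written, so E5 F♯5 D♭5 C5 B5 sounds G5 A5 Fb5 Eb5 D6.
Then write for Eb alto saxophone: it sounds a major sixth below written, so the part must be a major sixth above concert.
G5 → E6
A5 → F#6
Fb5 → Db6
Eb5 → C6
D6 → B6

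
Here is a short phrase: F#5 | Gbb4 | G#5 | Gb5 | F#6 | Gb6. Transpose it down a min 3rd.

F#5 -> D#5
Gbb4 -> Ebb4
G#5 -> E#5
Gb5 -> Eb5
F#6 -> D#6
Gb6 -> Eb6

D#5 Ebb4 E#5 Eb5 D#6 Eb6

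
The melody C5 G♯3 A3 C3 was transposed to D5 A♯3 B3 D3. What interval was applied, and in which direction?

up a major second

Take the first pair: C5 → D5. C to D spans 2 letter names, so the interval is some kind of second.
C5 to D5 is 2 semitones, which makes it a major second; the second version is higher, so the direction is up.
Checking another pair — C3 → D3 — gives the same interval.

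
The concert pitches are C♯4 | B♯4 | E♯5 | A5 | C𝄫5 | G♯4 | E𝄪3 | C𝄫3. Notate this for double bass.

C#5 B#5 E#6 A6 Cbb6 G#5 E##4 Cbb4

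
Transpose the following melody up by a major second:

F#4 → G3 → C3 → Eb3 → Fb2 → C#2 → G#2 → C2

G#4 A3 D3 F3 Gb2 D#2 A#2 D2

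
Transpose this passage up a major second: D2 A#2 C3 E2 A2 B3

E2 B#2 D3 F#2 B2 C#4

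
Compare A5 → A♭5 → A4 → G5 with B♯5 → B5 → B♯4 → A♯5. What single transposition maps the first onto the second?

up an augmented second

From A5 to B#5 is 2 letter names — a second of some quality.
A5 to B#5 is 3 semitones, which makes it an augmented second; the second version is higher, so the direction is up.
Checking another pair — G5 → A#5 — gives the same interval.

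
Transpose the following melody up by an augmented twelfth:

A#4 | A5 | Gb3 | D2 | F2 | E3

E##6 E#7 D5 A#3 C#4 B#4

A#4 → E##6
A5 → E#7
Gb3 → D5
D2 → A#3
F2 → C#4
E3 → B#4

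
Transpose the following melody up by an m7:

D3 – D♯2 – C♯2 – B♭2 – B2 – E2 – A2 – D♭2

D3: a seventh up reaches C, and 10 semitones makes it C4.
A minor seventh up from D#2 gives C#3.
C#2 up a minor seventh is B2.
Bb2: a seventh up reaches A, and 10 semitones makes it Ab3.
B2 up a minor seventh is A3.
A minor seventh up from E2 gives D3.
A2: a seventh up reaches G, and 10 semitones makes it G3.
A minor seventh up from Db2 gives Cb3.

C4 C#3 B2 Ab3 A3 D3 G3 Cb3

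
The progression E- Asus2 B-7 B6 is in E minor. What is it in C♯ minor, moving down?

C#- F#sus2 G#-7 G#6

E minor down to C♯ minor is a minor third; each chord root moves by that interval while the quality stays the same.
E-: root E down a minor third → C#, giving C#-.
Asus2: root A down a minor third → F#, giving F#sus2.
B-7: root B down a minor third → G#, giving G#-7.
B6: root B down a minor third → G#, giving G#6.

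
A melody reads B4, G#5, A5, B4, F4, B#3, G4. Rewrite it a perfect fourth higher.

B4 up a perfect fourth is E5.
G#5 up a perfect fourth is C#6.
A5: a fourth up reaches D, and 5 semitones makes it D6.
B4 up a perfect fourth is E5.
F4: a fourth up reaches B, and 5 semitones makes it Bb4.
B#3: a fourth up reaches E, and 5 semitones makes it E#4.
G4 up a perfect fourth is C5.

E5 C#6 D6 E5 Bb4 E#4 C5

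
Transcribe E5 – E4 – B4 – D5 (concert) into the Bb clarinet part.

F#5 F#4 C#5 E5

The Bb clarinet sounds a major second below written, so the written part must be a major second above concert — transpose each note up.
E5 to F#5
E4 to F#4
B4 to C#5
D5 to E5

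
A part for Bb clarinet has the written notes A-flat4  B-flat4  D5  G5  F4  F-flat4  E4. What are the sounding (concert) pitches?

Written C4 on the Bb clarinet sounds as Bb3, a major second lower; apply that shift to every note.
Ab4 gives Gb4
Bb4 gives Ab4
D5 gives C5
G5 gives F5
F4 gives Eb4
Fb4 gives Ebb4
E4 gives D4

Gb4 Ab4 C5 F5 Eb4 Ebb4 D4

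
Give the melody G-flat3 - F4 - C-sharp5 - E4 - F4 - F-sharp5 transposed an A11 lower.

An augmented eleventh down from Gb3 gives Dbb2.
F4: an eleventh down reaches C, and 18 semitones makes it Cb3.
An augmented eleventh down from C#5 gives G3.
An augmented eleventh down from E4 gives Bb2.
An augmented eleventh down from F4 gives Cb3.
F#5 down an augmented eleventh is C4.

Dbb2 Cb3 G3 Bb2 Cb3 C4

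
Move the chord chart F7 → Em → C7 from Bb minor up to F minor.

C7 Bm G7

Bb minor up to F minor is a perfect fifth; each chord root moves by that interval while the quality stays the same.
F7: root F up a perfect fifth → C, giving C7.
Em: root E up a perfect fifth → B, giving Bm.
C7: root C up a perfect fifth → G, giving G7.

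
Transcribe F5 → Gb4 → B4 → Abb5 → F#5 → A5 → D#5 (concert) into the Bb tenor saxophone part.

G6 Ab5 C#6 Bbb6 G#6 B6 E#6

The Bb tenor saxophone sounds a major ninth below written, so the written part must be a major ninth above concert — transpose each note up.
F5 gives G6
Gb4 gives Ab5
B4 gives C#6
Abb5 gives Bbb6
F#5 gives G#6
A5 gives B6
D#5 gives E#6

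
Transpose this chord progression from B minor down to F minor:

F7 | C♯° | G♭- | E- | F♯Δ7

Cb7 G° Dbb- Bb- CΔ7

B minor down to F minor is an augmented fourth; each chord root moves by that interval while the quality stays the same.
F7: root F down an augmented fourth → Cb, giving Cb7.
C♯°: root C♯ down an augmented fourth → G, giving G°.
G♭-: root G♭ down an augmented fourth → Dbb, giving Dbb-.
E-: root E down an augmented fourth → Bb, giving Bb-.
F♯Δ7: root F♯ down an augmented fourth → C, giving CΔ7.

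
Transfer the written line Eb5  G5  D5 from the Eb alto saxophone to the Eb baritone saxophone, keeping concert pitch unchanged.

First find concert pitch: the Eb alto saxophone sounds a major sixth below written, so Eb5 G5 D5 sounds Gb4 Bb4 F4.
Then write for Eb baritone saxophone: it sounds a major thirteenth below written, so the part must be a major thirteenth above concert.
Gb4 → Eb6
Bb4 → G6
F4 → D6

Eb6 G6 D6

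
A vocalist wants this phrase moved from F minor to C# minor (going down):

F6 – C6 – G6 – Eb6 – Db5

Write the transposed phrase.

F minor to C# minor down is a diminished fourth, so every note moves down by that interval.
F6 gives C#6
C6 gives G#5
G6 gives D#6
Eb6 gives B5
Db5 gives A4

C#6 G#5 D#6 B5 A4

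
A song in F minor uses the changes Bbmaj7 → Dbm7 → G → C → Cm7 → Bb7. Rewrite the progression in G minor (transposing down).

Cmaj7 Ebm7 A D Dm7 C7

F minor down to G minor is a minor seventh; each chord root moves by that interval while the quality stays the same.
Bbmaj7: root Bb down a minor seventh → C, giving Cmaj7.
Dbm7: root Db down a minor seventh → Eb, giving Ebm7.
G: root G down a minor seventh → A, giving A.
C: root C down a minor seventh → D, giving D.
Cm7: root C down a minor seventh → D, giving Dm7.
Bb7: root Bb down a minor seventh → C, giving C7.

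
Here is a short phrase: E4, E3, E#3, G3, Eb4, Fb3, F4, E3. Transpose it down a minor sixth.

E4 to G#3
E3 to G#2
E#3 to G##2
G3 to B2
Eb4 to G3
Fb3 to Ab2
F4 to A3
E3 to G#2

G#3 G#2 G##2 B2 G3 Ab2 A3 G#2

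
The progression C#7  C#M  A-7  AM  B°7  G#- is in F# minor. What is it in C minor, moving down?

G7 GM Eb-7 EbM F°7 D-

F# minor down to C minor is an augmented fourth; each chord root moves by that interval while the quality stays the same.
C#7: root C# down an augmented fourth → G, giving G7.
C#M: root C# down an augmented fourth → G, giving GM.
A-7: root A down an augmented fourth → Eb, giving Eb-7.
AM: root A down an augmented fourth → Eb, giving EbM.
B°7: root B down an augmented fourth → F, giving F°7.
G#-: root G# down an augmented fourth → D, giving D-.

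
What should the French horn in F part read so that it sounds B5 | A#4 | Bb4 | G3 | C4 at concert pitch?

The French horn in F sounds a perfect fifth below written, so the written part must be a perfect fifth above concert — transpose each note up.
B5 becomes F#6
A#4 becomes E#5
Bb4 becomes F5
G3 becomes D4
C4 becomes G4

F#6 E#5 F5 D4 G4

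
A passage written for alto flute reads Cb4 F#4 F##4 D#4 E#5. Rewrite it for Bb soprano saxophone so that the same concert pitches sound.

First find concert pitch: the alto flute sounds a perfect fourth below written, so Cb4 F#4 F##4 D#4 E#5 sounds Gb3 C#4 C##4 A#3 B#4.
Then write for Bb soprano saxophone: it sounds a major second below written, so the part must be a major second above concert.
Gb3 → Ab3
C#4 → D#4
C##4 → D##4
A#3 → B#3
B#4 → C##5

Ab3 D#4 D##4 B#3 C##5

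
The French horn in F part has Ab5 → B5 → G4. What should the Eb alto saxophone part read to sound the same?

Bb5 C#6 A4

First find concert pitch: the French horn in F sounds a perfect fifth below written, so Ab5 B5 G4 sounds Db5 E5 C4.
Then write for Eb alto saxophone: it sounds a major sixth below written, so the part must be a major sixth above concert.
Db5 → Bb5
E5 → C#6
C4 → A4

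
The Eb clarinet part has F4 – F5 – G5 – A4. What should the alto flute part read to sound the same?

Db5 Db6 Eb6 F5

First find concert pitch: the Eb clarinet sounds a minor third above written, so F4 F5 G5 A4 sounds Ab4 Ab5 Bb5 C5.
Then write for alto flute: it sounds a perfect fourth below written, so the part must be a perfect fourth above concert.
Ab4 → Db5
Ab5 → Db6
Bb5 → Eb6
C5 → F5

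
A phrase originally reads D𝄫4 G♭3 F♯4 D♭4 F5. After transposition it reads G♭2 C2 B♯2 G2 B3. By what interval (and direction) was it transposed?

down a diminished twelfth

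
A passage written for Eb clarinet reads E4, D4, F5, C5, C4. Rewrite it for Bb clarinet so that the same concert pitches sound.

A4 G4 Bb5 F5 F4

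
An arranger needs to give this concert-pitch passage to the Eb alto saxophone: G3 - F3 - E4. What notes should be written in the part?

E4 D4 C#5

Written C4 sounds as Eb3 on the Eb alto saxophone, so concert pitches are written a major sixth up.
G3 → E4
F3 → D4
E4 → C#5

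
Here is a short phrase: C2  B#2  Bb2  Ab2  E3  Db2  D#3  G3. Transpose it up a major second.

A major second up from C2 gives D2.
B#2: a second up reaches C, and 2 semitones makes it C##3.
Bb2: a second up reaches C, and 2 semitones makes it C3.
Ab2 up a major second is Bb2.
E3 up a major second is F#3.
A major second up from Db2 gives Eb2.
D#3 up a major second is E#3.
G3 up a major second is A3.

D2 C##3 C3 Bb2 F#3 Eb2 E#3 A3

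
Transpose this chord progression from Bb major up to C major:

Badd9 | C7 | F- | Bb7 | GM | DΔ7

C#add9 D7 G- C7 AM EΔ7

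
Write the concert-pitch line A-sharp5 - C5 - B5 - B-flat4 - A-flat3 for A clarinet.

C#6 Eb5 D6 Db5 Cb4

Written C4 sounds as A3 on the A clarinet, so concert pitches are written a minor third up.
A#5 → C#6
C5 → Eb5
B5 → D6
Bb4 → Db5
Ab3 → Cb4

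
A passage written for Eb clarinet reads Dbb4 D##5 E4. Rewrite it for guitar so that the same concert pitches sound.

First find concert pitch: the Eb clarinet sounds a minor third above written, so Dbb4 D##5 E4 sounds Fbb4 F##5 G4.
Then write for guitar: it sounds a perfect octave below written, so the part must be a perfect octave above concert.
Fbb4 → Fbb5
F##5 → F##6
G4 → G5

Fbb5 F##6 G5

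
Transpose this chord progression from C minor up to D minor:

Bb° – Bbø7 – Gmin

C° Cø7 Amin

C minor up to D minor is a major second; each chord root moves by that interval while the quality stays the same.
Bb°: root Bb up a major second → C, giving C°.
Bbø7: root Bb up a major second → C, giving Cø7.
Gmin: root G up a major second → A, giving Amin.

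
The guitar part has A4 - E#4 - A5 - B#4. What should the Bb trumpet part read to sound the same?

B3 F##3 B4 C##4

First find concert pitch: the guitar sounds a perfect octave below written, so A4 E#4 A5 B#4 sounds A3 E#3 A4 B#3.
Then write for Bb trumpet: it sounds a major second below written, so the part must be a major second above concert.
A3 → B3
E#3 → F##3
A4 → B4
B#3 → C##4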